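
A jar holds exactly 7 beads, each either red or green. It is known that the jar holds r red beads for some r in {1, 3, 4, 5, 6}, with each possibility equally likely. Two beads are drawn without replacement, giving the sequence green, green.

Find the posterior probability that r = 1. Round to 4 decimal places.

0.6000

The likelihood of the observed sequence under each hypothesis: P(data | r = 1) = (6/7)(5/6) = 5/7; P(data | r = 3) = (4/7)(3/6) = 2/7; P(data | r = 4) = (3/7)(2/6) = 1/7; P(data | r = 5) = (2/7)(1/6) = 1/21; P(data | r = 6) = (1/7)(0/6) = 0.
Multiplying each by its prior: 1/5 · 5/7 = 1/7, 1/5 · 2/7 = 2/35, 1/5 · 1/7 = 1/35, 1/5 · 1/21 = 1/105, 1/5 · 0 = 0; these sum to 5/21.
Hence P(r = 1 | data) = (1/7) / (5/21) = 3/5.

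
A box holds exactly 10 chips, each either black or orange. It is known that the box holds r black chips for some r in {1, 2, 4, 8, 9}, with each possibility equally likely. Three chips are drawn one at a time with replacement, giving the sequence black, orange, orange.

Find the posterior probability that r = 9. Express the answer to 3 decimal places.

For each hypothesis, P(data | H) works out to: P(data | r = 1) = (1/10)(9/10)(9/10) = 0.081; P(data | r = 2) = (2/10)(8/10)(8/10) = 0.128; P(data | r = 4) = (4/10)(6/10)(6/10) = 0.144; P(data | r = 8) = (8/10)(2/10)(2/10) = 0.032; P(data | r = 9) = (9/10)(1/10)(1/10) = 0.009.
Multiplying each by its prior: 1/5 · 0.081 = 0.0162, 1/5 · 0.128 = 0.0256, 1/5 · 0.144 = 0.0288, 1/5 · 0.032 = 0.0064, 1/5 · 0.009 = 0.0018; these sum to 0.0788.
So P(r = 9 | data) = (0.0018) / (0.0788) = 0.022843.

0.023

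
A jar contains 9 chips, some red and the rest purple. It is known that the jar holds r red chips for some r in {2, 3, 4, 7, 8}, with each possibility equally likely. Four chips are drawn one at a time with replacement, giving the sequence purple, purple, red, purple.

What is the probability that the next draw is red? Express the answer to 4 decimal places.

The likelihood of the observed sequence under each hypothesis: P(data | r = 2) = (7/9)(7/9)(2/9)(7/9) = 0.10456; P(data | r = 3) = (6/9)(6/9)(3/9)(6/9) = 0.098765; P(data | r = 4) = (5/9)(5/9)(4/9)(5/9) = 0.076208; P(data | r = 7) = (2/9)(2/9)(7/9)(2/9) = 0.0085353; P(data | r = 8) = (1/9)(1/9)(8/9)(1/9) = 0.0012193.
Multiplying each by its prior: 1/5 · 0.10456 = 0.020911, 1/5 · 0.098765 = 0.019753, 1/5 · 0.076208 = 0.015242, 1/5 · 0.0085353 = 0.0017071, 1/5 · 0.0012193 = 0.00024387; these sum to 0.057857.
Dividing through by the total gives posterior P(r = 2 | data) = 0.36143, P(r = 3 | data) = 0.34141, P(r = 4 | data) = 0.26344, P(r = 7 | data) = 0.029505, P(r = 8 | data) = 0.004215.
Averaging over the posterior, P(red next | data) = (2/9)(0.36143) + (1/3)(0.34141) + (4/9)(0.26344) + (7/9)(0.029505) + (8/9)(0.004215) = 0.3379.

0.3379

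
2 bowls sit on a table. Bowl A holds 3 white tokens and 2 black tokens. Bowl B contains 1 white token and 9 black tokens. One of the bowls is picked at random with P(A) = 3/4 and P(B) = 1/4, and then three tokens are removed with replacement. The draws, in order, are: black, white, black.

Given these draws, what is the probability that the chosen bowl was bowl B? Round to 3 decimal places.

0.220

For each hypothesis, P(data | H) works out to: P(data | bowl A) = (2/5)(3/5)(2/5) = 0.096; P(data | bowl B) = (9/10)(1/10)(9/10) = 0.081.
Weighting by the prior gives 3/4 · 0.096 = 0.072, 1/4 · 0.081 = 0.02025; these sum to 0.09225.
Hence P(bowl B | data) = (0.02025) / (0.09225) = 0.21951.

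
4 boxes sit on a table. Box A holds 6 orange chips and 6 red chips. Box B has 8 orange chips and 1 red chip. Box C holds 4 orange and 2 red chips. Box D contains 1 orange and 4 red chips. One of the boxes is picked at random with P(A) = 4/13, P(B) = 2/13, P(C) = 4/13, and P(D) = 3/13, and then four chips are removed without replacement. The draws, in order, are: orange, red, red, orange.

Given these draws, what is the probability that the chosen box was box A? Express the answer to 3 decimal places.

0.532

Under each hypothesis, the probability of the observed sequence is: P(data | box A) = (6/12)(6/11)(5/10)(5/9) = 0.075758; P(data | box B) = (8/9)(1/8)(0/7) = 0; P(data | box C) = (4/6)(2/5)(1/4)(3/3) = 0.066667; P(data | box D) = (1/5)(4/4)(3/3)(0/2) = 0.
The prior-weighted likelihoods are 4/13 · 0.075758 = 0.02331, 2/13 · 0 = 0, 4/13 · 0.066667 = 0.020513, 3/13 · 0 = 0; summing to 0.043823.
So P(box A | data) = (0.02331) / (0.043823) = 0.53191.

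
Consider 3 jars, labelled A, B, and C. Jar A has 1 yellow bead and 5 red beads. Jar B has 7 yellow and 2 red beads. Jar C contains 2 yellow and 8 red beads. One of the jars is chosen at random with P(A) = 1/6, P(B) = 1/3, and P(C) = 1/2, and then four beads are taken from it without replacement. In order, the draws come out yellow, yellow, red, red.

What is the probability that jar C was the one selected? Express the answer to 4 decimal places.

Under each hypothesis, the probability of the observed sequence is: P(data | jar A) = (1/6)(0/5) = 0; P(data | jar B) = (7/9)(6/8)(2/7)(1/6) = 1/36; P(data | jar C) = (2/10)(1/9)(8/8)(7/7) = 1/45.
The prior-weighted likelihoods are 1/6 · 0 = 0, 1/3 · 1/36 = 1/108, 1/2 · 1/45 = 1/90; summing to 11/540.
By Bayes' rule, P(jar C | data) = (1/90) / (11/540) = 6/11.

0.5455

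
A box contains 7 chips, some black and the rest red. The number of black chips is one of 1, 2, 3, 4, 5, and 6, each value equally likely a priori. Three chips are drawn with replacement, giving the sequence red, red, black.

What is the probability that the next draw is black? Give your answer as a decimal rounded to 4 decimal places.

For each hypothesis, P(data | H) works out to: P(data | r = 1) = (6/7)(6/7)(1/7) = 0.10496; P(data | r = 2) = (5/7)(5/7)(2/7) = 0.14577; P(data | r = 3) = (4/7)(4/7)(3/7) = 0.13994; P(data | r = 4) = (3/7)(3/7)(4/7) = 0.10496; P(data | r = 5) = (2/7)(2/7)(5/7) = 0.058309; P(data | r = 6) = (1/7)(1/7)(6/7) = 0.017493.
The prior-weighted likelihoods are 1/6 · 0.10496 = 0.017493, 1/6 · 0.14577 = 0.024295, 1/6 · 0.13994 = 0.023324, 1/6 · 0.10496 = 0.017493, 1/6 · 0.058309 = 0.0097182, 1/6 · 0.017493 = 0.0029155; with total 0.095238.
The posterior is then P(r = 1 | data) = 0.18367, P(r = 2 | data) = 0.2551, P(r = 3 | data) = 0.2449, P(r = 4 | data) = 0.18367, P(r = 5 | data) = 0.10204, P(r = 6 | data) = 0.030612.
The predictive probability is P(black next | data) = (1/7)(0.18367) + (2/7)(0.2551) + (3/7)(0.2449) + (4/7)(0.18367) + (5/7)(0.10204) + (6/7)(0.030612) = 0.40816.

0.4082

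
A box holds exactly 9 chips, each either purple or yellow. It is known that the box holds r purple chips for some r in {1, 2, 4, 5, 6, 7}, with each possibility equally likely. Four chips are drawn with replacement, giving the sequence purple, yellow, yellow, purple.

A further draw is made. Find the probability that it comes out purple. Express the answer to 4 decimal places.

Compute the likelihood of the observed sequence for each case: P(data | r = 1) = (1/9)(8/9)(8/9)(1/9) = 0.0097546; P(data | r = 2) = (2/9)(7/9)(7/9)(2/9) = 0.029873; P(data | r = 4) = (4/9)(5/9)(5/9)(4/9) = 0.060966; P(data | r = 5) = (5/9)(4/9)(4/9)(5/9) = 0.060966; P(data | r = 6) = (6/9)(3/9)(3/9)(6/9) = 0.049383; P(data | r = 7) = (7/9)(2/9)(2/9)(7/9) = 0.029873.
Weighting by the prior gives 1/6 · 0.0097546 = 0.0016258, 1/6 · 0.029873 = 0.0049789, 1/6 · 0.060966 = 0.010161, 1/6 · 0.060966 = 0.010161, 1/6 · 0.049383 = 0.0082305, 1/6 · 0.029873 = 0.0049789; these sum to 0.040136.
The posterior is then P(r = 1 | data) = 0.040506, P(r = 2 | data) = 0.12405, P(r = 4 | data) = 0.25316, P(r = 5 | data) = 0.25316, P(r = 6 | data) = 0.20506, P(r = 7 | data) = 0.12405.
Averaging over the posterior, P(purple next | data) = (1/9)(0.040506) + (2/9)(0.12405) + (4/9)(0.25316) + (5/9)(0.25316) + (2/3)(0.20506) + (7/9)(0.12405) = 0.51842.

0.5184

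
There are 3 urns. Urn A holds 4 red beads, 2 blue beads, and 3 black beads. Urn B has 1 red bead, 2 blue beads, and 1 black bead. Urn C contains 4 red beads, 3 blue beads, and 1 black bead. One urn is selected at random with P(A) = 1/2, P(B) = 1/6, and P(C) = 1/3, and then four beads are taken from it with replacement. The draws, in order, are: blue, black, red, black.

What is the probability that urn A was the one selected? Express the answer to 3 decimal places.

The likelihood of the observed sequence under each hypothesis: P(data | urn A) = (2/9)(3/9)(4/9)(3/9) = 0.010974; P(data | urn B) = (2/4)(1/4)(1/4)(1/4) = 0.0078125; P(data | urn C) = (3/8)(1/8)(4/8)(1/8) = 0.0029297.
Weighting by the prior gives 1/2 · 0.010974 = 0.005487, 1/6 · 0.0078125 = 0.0013021, 1/3 · 0.0029297 = 0.00097656; these sum to 0.0077656.
Hence P(urn A | data) = (0.005487) / (0.0077656) = 0.70657.

0.707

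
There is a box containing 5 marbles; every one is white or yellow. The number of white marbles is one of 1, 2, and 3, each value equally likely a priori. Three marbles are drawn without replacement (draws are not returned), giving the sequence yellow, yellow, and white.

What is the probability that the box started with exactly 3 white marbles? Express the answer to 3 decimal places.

0.200

Under each hypothesis, the probability of the observed sequence is: P(data | r = 1) = (4/5)(3/4)(1/3) = 1/5; P(data | r = 2) = (3/5)(2/4)(2/3) = 1/5; P(data | r = 3) = (2/5)(1/4)(3/3) = 1/10.
Weighting by the prior gives 1/3 · 1/5 = 1/15, 1/3 · 1/5 = 1/15, 1/3 · 1/10 = 1/30; these sum to 1/6.
Hence P(r = 3 | data) = (1/30) / (1/6) = 1/5.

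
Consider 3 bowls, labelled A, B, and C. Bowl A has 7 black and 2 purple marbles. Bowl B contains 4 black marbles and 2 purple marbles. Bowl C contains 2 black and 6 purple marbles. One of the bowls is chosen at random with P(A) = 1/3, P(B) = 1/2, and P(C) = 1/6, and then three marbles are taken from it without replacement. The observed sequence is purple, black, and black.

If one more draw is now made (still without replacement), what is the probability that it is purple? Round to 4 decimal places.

Compute the likelihood of the observed sequence for each case: P(data | bowl A) = (2/9)(7/8)(6/7) = 0.16667; P(data | bowl B) = (2/6)(4/5)(3/4) = 0.2; P(data | bowl C) = (6/8)(2/7)(1/6) = 0.035714.
Multiplying each by its prior: 1/3 · 0.16667 = 0.055556, 1/2 · 0.2 = 0.1, 1/6 · 0.035714 = 0.0059524; these sum to 0.16151.
Normalising, the posterior is P(bowl A | data) = 0.34398, P(bowl B | data) = 0.61916, P(bowl C | data) = 0.036855.
So P(purple next | data) = Σ P(purple next | H) P(H | data) = (1/6)(0.34398) + (1/3)(0.61916) + (1)(0.036855) = 0.30057.

0.3006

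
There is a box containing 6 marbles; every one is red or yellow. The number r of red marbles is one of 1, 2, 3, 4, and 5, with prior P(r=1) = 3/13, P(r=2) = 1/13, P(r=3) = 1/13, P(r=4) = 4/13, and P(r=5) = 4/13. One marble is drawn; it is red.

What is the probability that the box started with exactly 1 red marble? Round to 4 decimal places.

For each hypothesis, P(data | H) works out to: P(data | r = 1) = (1/6) = 1/6; P(data | r = 2) = (2/6) = 1/3; P(data | r = 3) = (3/6) = 1/2; P(data | r = 4) = (4/6) = 2/3; P(data | r = 5) = (5/6) = 5/6.
Multiplying each by its prior: 3/13 · 1/6 = 1/26, 1/13 · 1/3 = 1/39, 1/13 · 1/2 = 1/26, 4/13 · 2/3 = 8/39, 4/13 · 5/6 = 10/39; with total 22/39.
So P(r = 1 | data) = (1/26) / (22/39) = 3/44.

0.0682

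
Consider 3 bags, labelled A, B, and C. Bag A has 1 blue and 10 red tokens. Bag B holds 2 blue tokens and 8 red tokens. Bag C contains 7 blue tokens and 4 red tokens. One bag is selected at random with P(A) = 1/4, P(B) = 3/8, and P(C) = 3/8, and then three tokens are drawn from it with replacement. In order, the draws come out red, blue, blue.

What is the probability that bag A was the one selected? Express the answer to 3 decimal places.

0.027

The likelihood of the observed sequence under each hypothesis: P(data | bag A) = (10/11)(1/11)(1/11) = 0.0075131; P(data | bag B) = (8/10)(2/10)(2/10) = 0.032; P(data | bag C) = (4/11)(7/11)(7/11) = 0.14726.
Weighting by the prior gives 1/4 · 0.0075131 = 0.0018783, 3/8 · 0.032 = 0.012, 3/8 · 0.14726 = 0.055222; summing to 0.0691.
Therefore the posterior P(bag A | data) = (0.0018783) / (0.0691) = 0.027182.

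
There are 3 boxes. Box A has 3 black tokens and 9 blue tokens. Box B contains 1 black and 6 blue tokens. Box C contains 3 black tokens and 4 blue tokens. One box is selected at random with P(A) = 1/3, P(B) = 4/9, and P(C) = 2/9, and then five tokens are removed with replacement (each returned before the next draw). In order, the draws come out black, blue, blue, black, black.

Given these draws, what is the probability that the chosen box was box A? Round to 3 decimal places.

0.305

For each hypothesis, P(data | H) works out to: P(data | box A) = (3/12)(9/12)(9/12)(3/12)(3/12) = 0.0087891; P(data | box B) = (1/7)(6/7)(6/7)(1/7)(1/7) = 0.002142; P(data | box C) = (3/7)(4/7)(4/7)(3/7)(3/7) = 0.025704.
Weighting by the prior gives 1/3 · 0.0087891 = 0.0029297, 4/9 · 0.002142 = 0.00095198, 2/9 · 0.025704 = 0.0057119; with total 0.0095936.
Hence P(box A | data) = (0.0029297) / (0.0095936) = 0.30538.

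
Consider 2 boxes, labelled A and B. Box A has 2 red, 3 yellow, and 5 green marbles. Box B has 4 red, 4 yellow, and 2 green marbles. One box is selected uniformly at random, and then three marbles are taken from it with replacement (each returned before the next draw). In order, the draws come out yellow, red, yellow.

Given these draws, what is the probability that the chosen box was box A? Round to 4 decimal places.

For each hypothesis, P(data | H) works out to: P(data | box A) = (3/10)(2/10)(3/10) = 9/500; P(data | box B) = (4/10)(4/10)(4/10) = 8/125.
Multiplying each by its prior: 1/2 · 9/500 = 9/1000, 1/2 · 8/125 = 4/125; summing to 41/1000.
Hence P(box A | data) = (9/1000) / (41/1000) = 9/41.

0.2195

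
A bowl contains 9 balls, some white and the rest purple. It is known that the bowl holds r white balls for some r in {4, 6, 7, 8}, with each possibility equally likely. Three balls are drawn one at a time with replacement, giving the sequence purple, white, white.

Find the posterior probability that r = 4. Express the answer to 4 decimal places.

0.2286

For each hypothesis, P(data | H) works out to: P(data | r = 4) = (5/9)(4/9)(4/9) = 0.10974; P(data | r = 6) = (3/9)(6/9)(6/9) = 0.14815; P(data | r = 7) = (2/9)(7/9)(7/9) = 0.13443; P(data | r = 8) = (1/9)(8/9)(8/9) = 0.087791.
The prior-weighted likelihoods are 1/4 · 0.10974 = 0.027435, 1/4 · 0.14815 = 0.037037, 1/4 · 0.13443 = 0.033608, 1/4 · 0.087791 = 0.021948; with total 0.12003.
Therefore the posterior P(r = 4 | data) = (0.027435) / (0.12003) = 0.22857.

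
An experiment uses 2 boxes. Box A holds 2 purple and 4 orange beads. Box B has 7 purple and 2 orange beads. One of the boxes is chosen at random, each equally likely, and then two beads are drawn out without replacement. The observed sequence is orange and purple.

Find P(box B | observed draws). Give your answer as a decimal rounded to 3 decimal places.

0.422

Under each hypothesis, the probability of the observed sequence is: P(data | box A) = (4/6)(2/5) = 4/15; P(data | box B) = (2/9)(7/8) = 7/36.
Weighting by the prior gives 1/2 · 4/15 = 2/15, 1/2 · 7/36 = 7/72; with total 83/360.
Therefore the posterior P(box B | data) = (7/72) / (83/360) = 35/83.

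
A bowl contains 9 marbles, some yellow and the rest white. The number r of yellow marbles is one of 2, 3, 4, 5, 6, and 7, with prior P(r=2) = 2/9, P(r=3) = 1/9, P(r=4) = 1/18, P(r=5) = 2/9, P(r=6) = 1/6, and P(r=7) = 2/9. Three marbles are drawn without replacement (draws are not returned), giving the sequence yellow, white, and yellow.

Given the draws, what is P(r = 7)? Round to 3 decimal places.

Compute the likelihood of the observed sequence for each case: P(data | r = 2) = (2/9)(7/8)(1/7) = 0.027778; P(data | r = 3) = (3/9)(6/8)(2/7) = 0.071429; P(data | r = 4) = (4/9)(5/8)(3/7) = 0.11905; P(data | r = 5) = (5/9)(4/8)(4/7) = 0.15873; P(data | r = 6) = (6/9)(3/8)(5/7) = 0.17857; P(data | r = 7) = (7/9)(2/8)(6/7) = 0.16667.
Multiplying each by its prior: 2/9 · 0.027778 = 0.0061728, 1/9 · 0.071429 = 0.0079365, 1/18 · 0.11905 = 0.0066138, 2/9 · 0.15873 = 0.035273, 1/6 · 0.17857 = 0.029762, 2/9 · 0.16667 = 0.037037; these sum to 0.1228.
By Bayes' rule, P(r = 7 | data) = (0.037037) / (0.1228) = 0.30162.

0.302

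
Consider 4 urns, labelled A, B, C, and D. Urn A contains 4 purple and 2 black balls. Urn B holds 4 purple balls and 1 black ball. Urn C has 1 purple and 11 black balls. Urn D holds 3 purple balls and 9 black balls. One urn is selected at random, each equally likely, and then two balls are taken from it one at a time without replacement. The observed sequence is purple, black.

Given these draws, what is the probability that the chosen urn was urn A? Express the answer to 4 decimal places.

0.3534

For each hypothesis, P(data | H) works out to: P(data | urn A) = (4/6)(2/5) = 4/15; P(data | urn B) = (4/5)(1/4) = 1/5; P(data | urn C) = (1/12)(11/11) = 1/12; P(data | urn D) = (3/12)(9/11) = 9/44.
Weighting by the prior gives 1/4 · 4/15 = 1/15, 1/4 · 1/5 = 1/20, 1/4 · 1/12 = 1/48, 1/4 · 9/44 = 9/176; summing to 83/440.
Therefore the posterior P(urn A | data) = (1/15) / (83/440) = 88/249.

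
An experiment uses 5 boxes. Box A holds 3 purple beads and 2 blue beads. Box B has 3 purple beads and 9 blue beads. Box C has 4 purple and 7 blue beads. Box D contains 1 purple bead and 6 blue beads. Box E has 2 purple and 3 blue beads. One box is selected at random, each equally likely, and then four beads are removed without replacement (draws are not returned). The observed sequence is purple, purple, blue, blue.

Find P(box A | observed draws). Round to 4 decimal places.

0.3333

The likelihood of the observed sequence under each hypothesis: P(data | box A) = (3/5)(2/4)(2/3)(1/2) = 1/10; P(data | box B) = (3/12)(2/11)(9/10)(8/9) = 2/55; P(data | box C) = (4/11)(3/10)(7/9)(6/8) = 7/110; P(data | box D) = (1/7)(0/6) = 0; P(data | box E) = (2/5)(1/4)(3/3)(2/2) = 1/10.
Multiplying each by its prior: 1/5 · 1/10 = 1/50, 1/5 · 2/55 = 2/275, 1/5 · 7/110 = 7/550, 1/5 · 0 = 0, 1/5 · 1/10 = 1/50; with total 3/50.
Therefore the posterior P(box A | data) = (1/50) / (3/50) = 1/3.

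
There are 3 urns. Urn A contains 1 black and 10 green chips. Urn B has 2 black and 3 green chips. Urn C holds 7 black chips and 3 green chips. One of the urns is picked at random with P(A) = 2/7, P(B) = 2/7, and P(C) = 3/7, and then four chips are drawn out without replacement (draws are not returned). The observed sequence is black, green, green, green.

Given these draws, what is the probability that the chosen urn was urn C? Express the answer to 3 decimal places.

0.061

Under each hypothesis, the probability of the observed sequence is: P(data | urn A) = (1/11)(10/10)(9/9)(8/8) = 0.090909; P(data | urn B) = (2/5)(3/4)(2/3)(1/2) = 0.1; P(data | urn C) = (7/10)(3/9)(2/8)(1/7) = 0.0083333.
Weighting by the prior gives 2/7 · 0.090909 = 0.025974, 2/7 · 0.1 = 0.028571, 3/7 · 0.0083333 = 0.0035714; with total 0.058117.
By Bayes' rule, P(urn C | data) = (0.0035714) / (0.058117) = 0.061453.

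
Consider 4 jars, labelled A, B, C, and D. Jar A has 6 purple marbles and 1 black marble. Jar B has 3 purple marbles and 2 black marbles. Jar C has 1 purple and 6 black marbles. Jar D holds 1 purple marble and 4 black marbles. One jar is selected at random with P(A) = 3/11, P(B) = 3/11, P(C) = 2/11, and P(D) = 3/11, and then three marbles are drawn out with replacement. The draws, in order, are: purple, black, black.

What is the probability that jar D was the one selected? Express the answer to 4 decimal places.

0.4110

The likelihood of the observed sequence under each hypothesis: P(data | jar A) = (6/7)(1/7)(1/7) = 0.017493; P(data | jar B) = (3/5)(2/5)(2/5) = 0.096; P(data | jar C) = (1/7)(6/7)(6/7) = 0.10496; P(data | jar D) = (1/5)(4/5)(4/5) = 0.128.
The prior-weighted likelihoods are 3/11 · 0.017493 = 0.0047707, 3/11 · 0.096 = 0.026182, 2/11 · 0.10496 = 0.019083, 3/11 · 0.128 = 0.034909; summing to 0.084945.
So P(jar D | data) = (0.034909) / (0.084945) = 0.41096.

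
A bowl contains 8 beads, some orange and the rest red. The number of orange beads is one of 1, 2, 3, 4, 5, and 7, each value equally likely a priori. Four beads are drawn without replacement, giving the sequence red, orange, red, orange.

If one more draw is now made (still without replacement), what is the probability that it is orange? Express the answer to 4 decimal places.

For each hypothesis, P(data | H) works out to: P(data | r = 1) = (7/8)(1/7)(6/6)(0/5) = 0; P(data | r = 2) = (6/8)(2/7)(5/6)(1/5) = 1/28; P(data | r = 3) = (5/8)(3/7)(4/6)(2/5) = 1/14; P(data | r = 4) = (4/8)(4/7)(3/6)(3/5) = 3/35; P(data | r = 5) = (3/8)(5/7)(2/6)(4/5) = 1/14; P(data | r = 7) = (1/8)(7/7)(0/6) = 0.
Weighting by the prior gives 1/6 · 0 = 0, 1/6 · 1/28 = 1/168, 1/6 · 1/14 = 1/84, 1/6 · 3/35 = 1/70, 1/6 · 1/14 = 1/84, 1/6 · 0 = 0; with total 37/840.
Normalising, the posterior is P(r = 1 | data) = 0, P(r = 2 | data) = 5/37, P(r = 3 | data) = 10/37, P(r = 4 | data) = 12/37, P(r = 5 | data) = 10/37, P(r = 7 | data) = 0.
So P(orange next | data) = Σ P(orange next | H) P(H | data) = (0)(5/37) + (1/4)(10/37) + (1/2)(12/37) + (3/4)(10/37) = 16/37.

0.4324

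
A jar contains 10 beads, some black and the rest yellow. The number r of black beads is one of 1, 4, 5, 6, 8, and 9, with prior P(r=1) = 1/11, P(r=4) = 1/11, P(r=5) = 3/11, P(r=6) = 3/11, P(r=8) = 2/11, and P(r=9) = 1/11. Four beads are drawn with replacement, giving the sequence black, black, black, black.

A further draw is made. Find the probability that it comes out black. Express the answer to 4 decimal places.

0.7621

Compute the likelihood of the observed sequence for each case: P(data | r = 1) = (1/10)(1/10)(1/10)(1/10) = 0.0001; P(data | r = 4) = (4/10)(4/10)(4/10)(4/10) = 0.0256; P(data | r = 5) = (5/10)(5/10)(5/10)(5/10) = 0.0625; P(data | r = 6) = (6/10)(6/10)(6/10)(6/10) = 0.1296; P(data | r = 8) = (8/10)(8/10)(8/10)(8/10) = 0.4096; P(data | r = 9) = (9/10)(9/10)(9/10)(9/10) = 0.6561.
The prior-weighted likelihoods are 1/11 · 0.0001 = 9.0909e-06, 1/11 · 0.0256 = 0.0023273, 3/11 · 0.0625 = 0.017045, 3/11 · 0.1296 = 0.035345, 2/11 · 0.4096 = 0.074473, 1/11 · 0.6561 = 0.059645; with total 0.18885.
Dividing through by the total gives posterior P(r = 1 | data) = 4.8139e-05, P(r = 4 | data) = 0.012324, P(r = 5 | data) = 0.090261, P(r = 6 | data) = 0.18717, P(r = 8 | data) = 0.39436, P(r = 9 | data) = 0.31584.
So P(black next | data) = Σ P(black next | H) P(H | data) = (1/10)(4.8139e-05) + (2/5)(0.012324) + (1/2)(0.090261) + (3/5)(0.18717) + (4/5)(0.39436) + (9/10)(0.31584) = 0.76211.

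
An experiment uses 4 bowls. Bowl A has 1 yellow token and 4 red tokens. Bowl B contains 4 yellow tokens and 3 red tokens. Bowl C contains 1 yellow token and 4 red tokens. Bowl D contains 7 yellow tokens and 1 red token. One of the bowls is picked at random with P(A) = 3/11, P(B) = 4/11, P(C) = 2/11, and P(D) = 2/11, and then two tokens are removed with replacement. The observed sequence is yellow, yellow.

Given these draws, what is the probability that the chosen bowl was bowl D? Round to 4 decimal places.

The likelihood of the observed sequence under each hypothesis: P(data | bowl A) = (1/5)(1/5) = 0.04; P(data | bowl B) = (4/7)(4/7) = 0.32653; P(data | bowl C) = (1/5)(1/5) = 0.04; P(data | bowl D) = (7/8)(7/8) = 0.76562.
Weighting by the prior gives 3/11 · 0.04 = 0.010909, 4/11 · 0.32653 = 0.11874, 2/11 · 0.04 = 0.0072727, 2/11 · 0.76562 = 0.1392; these sum to 0.27612.
By Bayes' rule, P(bowl D | data) = (0.1392) / (0.27612) = 0.50414.

0.5041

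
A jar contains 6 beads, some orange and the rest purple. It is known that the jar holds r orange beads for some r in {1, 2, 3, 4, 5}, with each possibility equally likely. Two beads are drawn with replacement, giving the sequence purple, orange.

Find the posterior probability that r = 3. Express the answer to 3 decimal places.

Under each hypothesis, the probability of the observed sequence is: P(data | r = 1) = (5/6)(1/6) = 5/36; P(data | r = 2) = (4/6)(2/6) = 2/9; P(data | r = 3) = (3/6)(3/6) = 1/4; P(data | r = 4) = (2/6)(4/6) = 2/9; P(data | r = 5) = (1/6)(5/6) = 5/36.
Multiplying each by its prior: 1/5 · 5/36 = 1/36, 1/5 · 2/9 = 2/45, 1/5 · 1/4 = 1/20, 1/5 · 2/9 = 2/45, 1/5 · 5/36 = 1/36; summing to 7/36.
By Bayes' rule, P(r = 3 | data) = (1/20) / (7/36) = 9/35.

0.257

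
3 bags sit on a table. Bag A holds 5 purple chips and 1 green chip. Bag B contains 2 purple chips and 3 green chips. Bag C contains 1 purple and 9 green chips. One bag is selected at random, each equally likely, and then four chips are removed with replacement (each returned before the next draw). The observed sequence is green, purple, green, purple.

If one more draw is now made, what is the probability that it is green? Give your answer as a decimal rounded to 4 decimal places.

0.5302

Under each hypothesis, the probability of the observed sequence is: P(data | bag A) = (1/6)(5/6)(1/6)(5/6) = 0.01929; P(data | bag B) = (3/5)(2/5)(3/5)(2/5) = 0.0576; P(data | bag C) = (9/10)(1/10)(9/10)(1/10) = 0.0081.
Multiplying each by its prior: 1/3 · 0.01929 = 0.00643, 1/3 · 0.0576 = 0.0192, 1/3 · 0.0081 = 0.0027; these sum to 0.02833.
Normalising, the posterior is P(bag A | data) = 0.22697, P(bag B | data) = 0.67773, P(bag C | data) = 0.095305.
The predictive probability is P(green next | data) = (1/6)(0.22697) + (3/5)(0.67773) + (9/10)(0.095305) = 0.53024.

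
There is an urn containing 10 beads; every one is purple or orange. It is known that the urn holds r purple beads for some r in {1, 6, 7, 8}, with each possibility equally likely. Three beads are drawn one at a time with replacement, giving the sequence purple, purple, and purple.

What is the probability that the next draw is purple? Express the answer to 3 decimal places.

For each hypothesis, P(data | H) works out to: P(data | r = 1) = (1/10)(1/10)(1/10) = 0.001; P(data | r = 6) = (6/10)(6/10)(6/10) = 0.216; P(data | r = 7) = (7/10)(7/10)(7/10) = 0.343; P(data | r = 8) = (8/10)(8/10)(8/10) = 0.512.
The prior-weighted likelihoods are 1/4 · 0.001 = 0.00025, 1/4 · 0.216 = 0.054, 1/4 · 0.343 = 0.08575, 1/4 · 0.512 = 0.128; with total 0.268.
Dividing through by the total gives posterior P(r = 1 | data) = 0.00093284, P(r = 6 | data) = 0.20149, P(r = 7 | data) = 0.31996, P(r = 8 | data) = 0.47761.
The predictive probability is P(purple next | data) = (1/10)(0.00093284) + (3/5)(0.20149) + (7/10)(0.31996) + (4/5)(0.47761) = 0.72705.

0.727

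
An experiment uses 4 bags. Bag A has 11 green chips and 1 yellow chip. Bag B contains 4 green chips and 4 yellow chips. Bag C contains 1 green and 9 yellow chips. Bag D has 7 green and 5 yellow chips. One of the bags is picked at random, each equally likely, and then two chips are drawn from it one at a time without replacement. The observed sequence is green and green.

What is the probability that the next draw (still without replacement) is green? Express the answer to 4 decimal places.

For each hypothesis, P(data | H) works out to: P(data | bag A) = (11/12)(10/11) = 0.83333; P(data | bag B) = (4/8)(3/7) = 0.21429; P(data | bag C) = (1/10)(0/9) = 0; P(data | bag D) = (7/12)(6/11) = 0.31818.
Weighting by the prior gives 1/4 · 0.83333 = 0.20833, 1/4 · 0.21429 = 0.053571, 1/4 · 0 = 0, 1/4 · 0.31818 = 0.079545; summing to 0.34145.
Normalising, the posterior is P(bag A | data) = 0.61014, P(bag B | data) = 0.15689, P(bag C | data) = 0, P(bag D | data) = 0.23296.
So P(green next | data) = Σ P(green next | H) P(H | data) = (9/10)(0.61014) + (1/3)(0.15689) + (1/2)(0.23296) = 0.71791.

0.7179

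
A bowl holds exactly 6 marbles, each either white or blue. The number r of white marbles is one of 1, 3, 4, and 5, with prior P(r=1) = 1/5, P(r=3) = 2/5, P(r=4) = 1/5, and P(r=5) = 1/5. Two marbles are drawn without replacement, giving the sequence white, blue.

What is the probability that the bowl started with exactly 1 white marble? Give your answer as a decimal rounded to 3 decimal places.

Under each hypothesis, the probability of the observed sequence is: P(data | r = 1) = (1/6)(5/5) = 1/6; P(data | r = 3) = (3/6)(3/5) = 3/10; P(data | r = 4) = (4/6)(2/5) = 4/15; P(data | r = 5) = (5/6)(1/5) = 1/6.
Multiplying each by its prior: 1/5 · 1/6 = 1/30, 2/5 · 3/10 = 3/25, 1/5 · 4/15 = 4/75, 1/5 · 1/6 = 1/30; these sum to 6/25.
By Bayes' rule, P(r = 1 | data) = (1/30) / (6/25) = 5/36.

0.139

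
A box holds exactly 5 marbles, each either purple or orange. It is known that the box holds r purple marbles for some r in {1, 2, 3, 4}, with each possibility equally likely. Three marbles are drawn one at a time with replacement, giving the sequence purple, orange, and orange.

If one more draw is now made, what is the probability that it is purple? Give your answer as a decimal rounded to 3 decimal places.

The likelihood of the observed sequence under each hypothesis: P(data | r = 1) = (1/5)(4/5)(4/5) = 16/125; P(data | r = 2) = (2/5)(3/5)(3/5) = 18/125; P(data | r = 3) = (3/5)(2/5)(2/5) = 12/125; P(data | r = 4) = (4/5)(1/5)(1/5) = 4/125.
Multiplying each by its prior: 1/4 · 16/125 = 4/125, 1/4 · 18/125 = 9/250, 1/4 · 12/125 = 3/125, 1/4 · 4/125 = 1/125; with total 1/10.
Dividing through by the total gives posterior P(r = 1 | data) = 8/25, P(r = 2 | data) = 9/25, P(r = 3 | data) = 6/25, P(r = 4 | data) = 2/25.
So P(purple next | data) = Σ P(purple next | H) P(H | data) = (1/5)(8/25) + (2/5)(9/25) + (3/5)(6/25) + (4/5)(2/25) = 52/125.

0.416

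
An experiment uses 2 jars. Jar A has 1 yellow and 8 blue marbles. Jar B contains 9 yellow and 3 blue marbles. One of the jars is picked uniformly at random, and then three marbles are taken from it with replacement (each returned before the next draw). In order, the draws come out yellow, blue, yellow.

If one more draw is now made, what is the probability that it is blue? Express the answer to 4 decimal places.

0.2962

Under each hypothesis, the probability of the observed sequence is: P(data | jar A) = (1/9)(8/9)(1/9) = 0.010974; P(data | jar B) = (9/12)(3/12)(9/12) = 0.14062.
Multiplying each by its prior: 1/2 · 0.010974 = 0.005487, 1/2 · 0.14062 = 0.070312; with total 0.075799.
Dividing through by the total gives posterior P(jar A | data) = 0.072388, P(jar B | data) = 0.92761.
So P(blue next | data) = Σ P(blue next | H) P(H | data) = (8/9)(0.072388) + (1/4)(0.92761) = 0.29625.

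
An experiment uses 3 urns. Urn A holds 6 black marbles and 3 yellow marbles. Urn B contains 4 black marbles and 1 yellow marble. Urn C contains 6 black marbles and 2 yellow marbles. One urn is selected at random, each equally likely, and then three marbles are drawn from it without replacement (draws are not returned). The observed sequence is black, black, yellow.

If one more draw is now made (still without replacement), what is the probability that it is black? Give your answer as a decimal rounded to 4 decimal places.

0.8291

Under each hypothesis, the probability of the observed sequence is: P(data | urn A) = (6/9)(5/8)(3/7) = 5/28; P(data | urn B) = (4/5)(3/4)(1/3) = 1/5; P(data | urn C) = (6/8)(5/7)(2/6) = 5/28.
The prior-weighted likelihoods are 1/3 · 5/28 = 5/84, 1/3 · 1/5 = 1/15, 1/3 · 5/28 = 5/84; with total 13/70.
The posterior is then P(urn A | data) = 25/78, P(urn B | data) = 14/39, P(urn C | data) = 25/78.
So P(black next | data) = Σ P(black next | H) P(H | data) = (2/3)(25/78) + (1)(14/39) + (4/5)(25/78) = 97/117.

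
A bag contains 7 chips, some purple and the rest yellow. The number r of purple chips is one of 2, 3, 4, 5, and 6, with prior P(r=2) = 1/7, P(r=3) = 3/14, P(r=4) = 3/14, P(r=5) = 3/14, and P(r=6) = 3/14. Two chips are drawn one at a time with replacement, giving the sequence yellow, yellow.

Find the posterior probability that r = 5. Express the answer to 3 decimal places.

For each hypothesis, P(data | H) works out to: P(data | r = 2) = (5/7)(5/7) = 25/49; P(data | r = 3) = (4/7)(4/7) = 16/49; P(data | r = 4) = (3/7)(3/7) = 9/49; P(data | r = 5) = (2/7)(2/7) = 4/49; P(data | r = 6) = (1/7)(1/7) = 1/49.
Weighting by the prior gives 1/7 · 25/49 = 25/343, 3/14 · 16/49 = 24/343, 3/14 · 9/49 = 27/686, 3/14 · 4/49 = 6/343, 3/14 · 1/49 = 3/686; with total 10/49.
Hence P(r = 5 | data) = (6/343) / (10/49) = 3/35.

0.086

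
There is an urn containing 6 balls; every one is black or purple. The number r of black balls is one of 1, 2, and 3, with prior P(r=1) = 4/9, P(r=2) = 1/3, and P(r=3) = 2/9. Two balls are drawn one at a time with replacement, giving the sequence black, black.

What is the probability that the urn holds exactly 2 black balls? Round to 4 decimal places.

The likelihood of the observed sequence under each hypothesis: P(data | r = 1) = (1/6)(1/6) = 1/36; P(data | r = 2) = (2/6)(2/6) = 1/9; P(data | r = 3) = (3/6)(3/6) = 1/4.
Weighting by the prior gives 4/9 · 1/36 = 1/81, 1/3 · 1/9 = 1/27, 2/9 · 1/4 = 1/18; summing to 17/162.
Hence P(r = 2 | data) = (1/27) / (17/162) = 6/17.

0.3529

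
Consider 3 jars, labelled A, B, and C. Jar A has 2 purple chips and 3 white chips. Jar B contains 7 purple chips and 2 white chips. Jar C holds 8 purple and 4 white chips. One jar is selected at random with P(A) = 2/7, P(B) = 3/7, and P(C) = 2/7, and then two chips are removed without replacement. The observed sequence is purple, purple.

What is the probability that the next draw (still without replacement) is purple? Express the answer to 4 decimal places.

0.6286

The likelihood of the observed sequence under each hypothesis: P(data | jar A) = (2/5)(1/4) = 0.1; P(data | jar B) = (7/9)(6/8) = 0.58333; P(data | jar C) = (8/12)(7/11) = 0.42424.
Weighting by the prior gives 2/7 · 0.1 = 0.028571, 3/7 · 0.58333 = 0.25, 2/7 · 0.42424 = 0.12121; summing to 0.39978.
The posterior is then P(jar A | data) = 0.071467, P(jar B | data) = 0.62534, P(jar C | data) = 0.30319.
Averaging over the posterior, P(purple next | data) = (0)(0.071467) + (5/7)(0.62534) + (3/5)(0.30319) = 0.62859.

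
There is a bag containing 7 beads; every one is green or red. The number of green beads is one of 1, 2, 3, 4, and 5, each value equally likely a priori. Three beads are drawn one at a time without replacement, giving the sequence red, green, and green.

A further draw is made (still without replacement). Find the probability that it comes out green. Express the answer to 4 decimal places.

For each hypothesis, P(data | H) works out to: P(data | r = 1) = (6/7)(1/6)(0/5) = 0; P(data | r = 2) = (5/7)(2/6)(1/5) = 1/21; P(data | r = 3) = (4/7)(3/6)(2/5) = 4/35; P(data | r = 4) = (3/7)(4/6)(3/5) = 6/35; P(data | r = 5) = (2/7)(5/6)(4/5) = 4/21.
Multiplying each by its prior: 1/5 · 0 = 0, 1/5 · 1/21 = 1/105, 1/5 · 4/35 = 4/175, 1/5 · 6/35 = 6/175, 1/5 · 4/21 = 4/105; with total 11/105.
The posterior is then P(r = 1 | data) = 0, P(r = 2 | data) = 1/11, P(r = 3 | data) = 12/55, P(r = 4 | data) = 18/55, P(r = 5 | data) = 4/11.
So P(green next | data) = Σ P(green next | H) P(H | data) = (0)(1/11) + (1/4)(12/55) + (1/2)(18/55) + (3/4)(4/11) = 27/55.

0.4909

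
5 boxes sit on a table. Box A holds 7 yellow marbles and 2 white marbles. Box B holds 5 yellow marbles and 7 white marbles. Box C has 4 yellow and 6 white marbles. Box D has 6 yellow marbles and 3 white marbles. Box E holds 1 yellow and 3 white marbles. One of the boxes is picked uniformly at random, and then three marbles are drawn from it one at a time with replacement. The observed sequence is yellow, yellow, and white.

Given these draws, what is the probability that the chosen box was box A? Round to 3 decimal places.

Compute the likelihood of the observed sequence for each case: P(data | box A) = (7/9)(7/9)(2/9) = 0.13443; P(data | box B) = (5/12)(5/12)(7/12) = 0.10127; P(data | box C) = (4/10)(4/10)(6/10) = 0.096; P(data | box D) = (6/9)(6/9)(3/9) = 0.14815; P(data | box E) = (1/4)(1/4)(3/4) = 0.046875.
The prior-weighted likelihoods are 1/5 · 0.13443 = 0.026886, 1/5 · 0.10127 = 0.020255, 1/5 · 0.096 = 0.0192, 1/5 · 0.14815 = 0.02963, 1/5 · 0.046875 = 0.009375; these sum to 0.10535.
So P(box A | data) = (0.026886) / (0.10535) = 0.25522.

0.255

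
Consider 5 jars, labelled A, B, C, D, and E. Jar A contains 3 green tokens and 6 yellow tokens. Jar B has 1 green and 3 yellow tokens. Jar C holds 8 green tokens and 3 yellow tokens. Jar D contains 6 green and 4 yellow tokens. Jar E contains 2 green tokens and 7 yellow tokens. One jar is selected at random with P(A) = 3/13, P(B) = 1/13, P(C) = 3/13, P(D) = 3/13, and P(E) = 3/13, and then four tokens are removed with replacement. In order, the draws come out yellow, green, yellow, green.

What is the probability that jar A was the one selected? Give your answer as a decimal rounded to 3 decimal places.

Compute the likelihood of the observed sequence for each case: P(data | jar A) = (6/9)(3/9)(6/9)(3/9) = 0.049383; P(data | jar B) = (3/4)(1/4)(3/4)(1/4) = 0.035156; P(data | jar C) = (3/11)(8/11)(3/11)(8/11) = 0.039342; P(data | jar D) = (4/10)(6/10)(4/10)(6/10) = 0.0576; P(data | jar E) = (7/9)(2/9)(7/9)(2/9) = 0.029873.
The prior-weighted likelihoods are 3/13 · 0.049383 = 0.011396, 1/13 · 0.035156 = 0.0027043, 3/13 · 0.039342 = 0.0090788, 3/13 · 0.0576 = 0.013292, 3/13 · 0.029873 = 0.0068939; these sum to 0.043365.
By Bayes' rule, P(jar A | data) = (0.011396) / (0.043365) = 0.26279.

0.263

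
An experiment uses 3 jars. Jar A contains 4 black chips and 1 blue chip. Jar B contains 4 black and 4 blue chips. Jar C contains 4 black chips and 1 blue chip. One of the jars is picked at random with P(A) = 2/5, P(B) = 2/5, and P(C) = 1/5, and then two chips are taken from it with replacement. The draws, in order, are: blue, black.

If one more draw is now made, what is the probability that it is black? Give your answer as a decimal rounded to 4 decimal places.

For each hypothesis, P(data | H) works out to: P(data | jar A) = (1/5)(4/5) = 4/25; P(data | jar B) = (4/8)(4/8) = 1/4; P(data | jar C) = (1/5)(4/5) = 4/25.
Multiplying each by its prior: 2/5 · 4/25 = 8/125, 2/5 · 1/4 = 1/10, 1/5 · 4/25 = 4/125; summing to 49/250.
The posterior is then P(jar A | data) = 16/49, P(jar B | data) = 25/49, P(jar C | data) = 8/49.
So P(black next | data) = Σ P(black next | H) P(H | data) = (4/5)(16/49) + (1/2)(25/49) + (4/5)(8/49) = 317/490.

0.6469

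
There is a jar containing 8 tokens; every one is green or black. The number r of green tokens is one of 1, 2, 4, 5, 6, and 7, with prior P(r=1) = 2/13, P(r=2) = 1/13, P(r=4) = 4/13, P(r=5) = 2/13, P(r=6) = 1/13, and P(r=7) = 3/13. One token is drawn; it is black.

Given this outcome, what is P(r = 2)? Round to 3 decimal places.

0.128

Under each hypothesis, the probability of this draw is: P(data | r = 1) = (7/8) = 7/8; P(data | r = 2) = (6/8) = 3/4; P(data | r = 4) = (4/8) = 1/2; P(data | r = 5) = (3/8) = 3/8; P(data | r = 6) = (2/8) = 1/4; P(data | r = 7) = (1/8) = 1/8.
Weighting by the prior gives 2/13 · 7/8 = 7/52, 1/13 · 3/4 = 3/52, 4/13 · 1/2 = 2/13, 2/13 · 3/8 = 3/52, 1/13 · 1/4 = 1/52, 3/13 · 1/8 = 3/104; summing to 47/104.
Hence P(r = 2 | data) = (3/52) / (47/104) = 6/47.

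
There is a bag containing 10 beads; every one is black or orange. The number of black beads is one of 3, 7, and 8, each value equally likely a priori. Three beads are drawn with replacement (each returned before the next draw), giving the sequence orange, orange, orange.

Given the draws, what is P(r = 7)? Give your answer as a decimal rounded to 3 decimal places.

Under each hypothesis, the probability of the observed sequence is: P(data | r = 3) = (7/10)(7/10)(7/10) = 0.343; P(data | r = 7) = (3/10)(3/10)(3/10) = 0.027; P(data | r = 8) = (2/10)(2/10)(2/10) = 0.008.
Multiplying each by its prior: 1/3 · 0.343 = 0.11433, 1/3 · 0.027 = 0.009, 1/3 · 0.008 = 0.0026667; these sum to 0.126.
So P(r = 7 | data) = (0.009) / (0.126) = 0.071429.

0.071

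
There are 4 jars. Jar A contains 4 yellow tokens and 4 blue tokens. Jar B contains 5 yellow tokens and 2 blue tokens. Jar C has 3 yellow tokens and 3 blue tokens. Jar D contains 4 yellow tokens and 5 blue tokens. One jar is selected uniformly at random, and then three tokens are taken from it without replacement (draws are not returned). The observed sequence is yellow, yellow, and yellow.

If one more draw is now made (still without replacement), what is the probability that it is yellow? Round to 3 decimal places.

0.363

Under each hypothesis, the probability of the observed sequence is: P(data | jar A) = (4/8)(3/7)(2/6) = 0.071429; P(data | jar B) = (5/7)(4/6)(3/5) = 0.28571; P(data | jar C) = (3/6)(2/5)(1/4) = 0.05; P(data | jar D) = (4/9)(3/8)(2/7) = 0.047619.
Multiplying each by its prior: 1/4 · 0.071429 = 0.017857, 1/4 · 0.28571 = 0.071429, 1/4 · 0.05 = 0.0125, 1/4 · 0.047619 = 0.011905; summing to 0.11369.
Normalising, the posterior is P(jar A | data) = 0.15707, P(jar B | data) = 0.62827, P(jar C | data) = 0.10995, P(jar D | data) = 0.10471.
So P(yellow next | data) = Σ P(yellow next | H) P(H | data) = (1/5)(0.15707) + (1/2)(0.62827) + (0)(0.10995) + (1/6)(0.10471) = 0.363.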